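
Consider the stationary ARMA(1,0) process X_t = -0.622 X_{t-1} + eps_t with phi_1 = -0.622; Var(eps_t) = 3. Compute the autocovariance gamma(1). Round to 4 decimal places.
\gamma(1) = -3.0435

Multiply the model equation by X_{t-k} and take expectations. With theta_0 = psi_0 = 1 and psi_j the MA(infinity) weights, this gives
  gamma(k) - sum_i phi_i gamma(k-i) = c_k,
  c_k = sigma^2 * sum_{j=k..q} theta_j psi_{j-k}   (c_k = 0 for k > q),
using gamma(-m) = gamma(m).
Pure AR (q = 0): c_0 = sigma^2 = 3, c_k = 0 for k >= 1.
Equations for k = 0 and k = 1 (AR order 1):
  gamma(0) = phi_1 gamma(1) + c_0
  gamma(1) = phi_1 gamma(0) + c_1
Substituting the second into the first: gamma(0) (1 - phi_1^2) = c_0 + phi_1 c_1, so
  gamma(0) = c_0 / (1 - phi_1^2) = 3 / (1 - (-0.622)^2) = 3 / 0.613116 = 4.893038.
  gamma(1) = phi_1 gamma(0) = (-0.622)(4.893038) = -3.04347.
Therefore gamma(1) = -3.0435 (to 4 decimal places).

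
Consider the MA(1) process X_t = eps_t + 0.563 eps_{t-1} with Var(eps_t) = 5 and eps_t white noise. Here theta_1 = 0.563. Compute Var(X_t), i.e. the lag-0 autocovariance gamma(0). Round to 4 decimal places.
\gamma(0) = 6.5848

For an MA(q) process X_t = eps_t + sum_i theta_i eps_{t-i} with
Var(eps_t) = sigma^2, the variance is
  gamma(0) = sigma^2 * (1 + sum_i theta_i^2).
  sum_i theta_i^2 = (0.563)^2 = 0.316969.
  gamma(0) = 5 * (1 + 0.316969) = 5 * 1.316969 = 6.584845, which rounds to 6.5848.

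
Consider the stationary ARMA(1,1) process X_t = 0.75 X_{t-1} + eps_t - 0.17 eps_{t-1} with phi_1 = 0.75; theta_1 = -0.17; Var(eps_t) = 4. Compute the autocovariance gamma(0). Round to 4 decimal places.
\gamma(0) = 7.0757

Multiply the model equation by X_{t-k} and take expectations. With theta_0 = psi_0 = 1 and psi_j the MA(infinity) weights, this gives
  gamma(k) - sum_i phi_i gamma(k-i) = c_k,
  c_k = sigma^2 * sum_{j=k..q} theta_j psi_{j-k}   (c_k = 0 for k > q),
using gamma(-m) = gamma(m).
psi-weights needed (psi_j = theta_j + sum_i phi_i psi_{j-i}):
  psi_1 = theta_1 + phi_1 = -0.17 + (0.75) = 0.58
Right-hand sides:
  c_0 = sigma^2 (1 + theta_1 psi_1) = 4 * (1 + (-0.17)(0.58)) = 4 * 0.9014 = 3.6056
  c_1 = sigma^2 theta_1 = 4 * (-0.17) = -0.68
  c_2 = 0
Equations for k = 0 and k = 1 (AR order 1):
  gamma(0) = phi_1 gamma(1) + c_0
  gamma(1) = phi_1 gamma(0) + c_1
Substituting the second into the first: gamma(0) (1 - phi_1^2) = c_0 + phi_1 c_1, so
  gamma(0) = (c_0 + phi_1 c_1) / (1 - phi_1^2) = (3.6056 + (0.75)(-0.68)) / (1 - (0.75)^2) = 3.0956 / 0.4375 = 7.075657.
Therefore gamma(0) = 7.0757 (to 4 decimal places).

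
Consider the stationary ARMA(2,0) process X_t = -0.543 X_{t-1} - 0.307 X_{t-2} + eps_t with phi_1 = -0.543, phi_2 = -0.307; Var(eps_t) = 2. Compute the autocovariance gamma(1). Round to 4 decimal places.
\gamma(1) = -1.1087

Multiply the model equation by X_{t-k} and take expectations. With theta_0 = psi_0 = 1 and psi_j the MA(infinity) weights, this gives
  gamma(k) - sum_i phi_i gamma(k-i) = c_k,
  c_k = sigma^2 * sum_{j=k..q} theta_j psi_{j-k}   (c_k = 0 for k > q),
using gamma(-m) = gamma(m).
Pure AR (q = 0): c_0 = sigma^2 = 2, c_k = 0 for k >= 1.
Equations for k = 0, 1, 2 (AR order 2, c_2 = 0):
  (E0) gamma(0) = phi_1 gamma(1) + phi_2 gamma(2) + c_0
  (E1) gamma(1) = phi_1 gamma(0) + phi_2 gamma(1) + c_1
  (E2) gamma(2) = phi_1 gamma(1) + phi_2 gamma(0)
From (E1): gamma(1) = A gamma(0) + B with
  A = phi_1 / (1 - phi_2) = -0.543 / 1.307 = -0.415455,   B = c_1 / (1 - phi_2) = 0 / 1.307 = 0.
Insert (E2) into (E0): gamma(0) (1 - phi_2^2) = phi_1 (1 + phi_2) gamma(1) + c_0.
  phi_1 (1 + phi_2) = (-0.543)(0.693) = -0.376299,   1 - phi_2^2 = 0.905751.
Replace gamma(1) by A gamma(0) + B and collect gamma(0):
  gamma(0) [0.905751 - (-0.376299)(-0.415455)] = c_0 = 2
  gamma(0) * 0.749416 = 2
  gamma(0) = 2 / 0.749416 = 2.668746.
  gamma(1) = A gamma(0) = (-0.415455)(2.668746) = -1.108745.
Therefore gamma(1) = -1.1087 (to 4 decimal places).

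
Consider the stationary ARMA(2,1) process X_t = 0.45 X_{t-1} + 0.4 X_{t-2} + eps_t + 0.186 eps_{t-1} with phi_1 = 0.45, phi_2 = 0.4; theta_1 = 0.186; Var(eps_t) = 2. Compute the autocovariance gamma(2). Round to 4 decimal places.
\gamma(2) = 5.5513

Multiply the model equation by X_{t-k} and take expectations. With theta_0 = psi_0 = 1 and psi_j the MA(infinity) weights, this gives
  gamma(k) - sum_i phi_i gamma(k-i) = c_k,
  c_k = sigma^2 * sum_{j=k..q} theta_j psi_{j-k}   (c_k = 0 for k > q),
using gamma(-m) = gamma(m).
psi-weights needed (psi_j = theta_j + sum_i phi_i psi_{j-i}):
  psi_1 = theta_1 + phi_1 = 0.186 + (0.45) = 0.636
Right-hand sides:
  c_0 = sigma^2 (1 + theta_1 psi_1) = 2 * (1 + (0.186)(0.636)) = 2 * 1.118296 = 2.236592
  c_1 = sigma^2 theta_1 = 2 * (0.186) = 0.372
  c_2 = 0
Equations for k = 0, 1, 2 (AR order 2, c_2 = 0):
  (E0) gamma(0) = phi_1 gamma(1) + phi_2 gamma(2) + c_0
  (E1) gamma(1) = phi_1 gamma(0) + phi_2 gamma(1) + c_1
  (E2) gamma(2) = phi_1 gamma(1) + phi_2 gamma(0)
From (E1): gamma(1) = A gamma(0) + B with
  A = phi_1 / (1 - phi_2) = 0.45 / 0.6 = 0.75,   B = c_1 / (1 - phi_2) = 0.372 / 0.6 = 0.62.
Insert (E2) into (E0): gamma(0) (1 - phi_2^2) = phi_1 (1 + phi_2) gamma(1) + c_0.
  phi_1 (1 + phi_2) = (0.45)(1.4) = 0.63,   1 - phi_2^2 = 0.84.
Replace gamma(1) by A gamma(0) + B and collect gamma(0):
  gamma(0) [0.84 - (0.63)(0.75)] = (0.63)(0.62) + 2.236592
  gamma(0) * 0.3675 = 2.627192
  gamma(0) = 2.627192 / 0.3675 = 7.148822.
  gamma(1) = A gamma(0) + B = (0.75)(7.148822) + (0.62) = 5.981616.
  gamma(2) = phi_1 gamma(1) + phi_2 gamma(0) = (0.45)(5.981616) + (0.4)(7.148822) = 5.551256.
Therefore gamma(2) = 5.5513 (to 4 decimal places).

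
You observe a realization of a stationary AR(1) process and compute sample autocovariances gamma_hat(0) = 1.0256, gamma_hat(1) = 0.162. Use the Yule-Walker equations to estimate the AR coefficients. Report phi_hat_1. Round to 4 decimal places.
\hat\phi_{1} = 0.1580

The Yule-Walker equations for an AR(p) process read, in matrix form,
  Gamma_p phi = r_p,   with   (Gamma_p)_{ij} = gamma(|i - j|),
                       (r_p)_i = gamma(i),   i,j = 1..p.
Substitute the sample gammas (Toeplitz matrix and right-hand side of size 1):
  Gamma_p = [[1.0256]]
  r_p     = [0.162]
With p = 1 this is the single equation gamma(0) phi_1 = gamma(1):
  phi_hat_1 = gamma(1) / gamma(0) = 0.162 / 1.0256 = 0.1580.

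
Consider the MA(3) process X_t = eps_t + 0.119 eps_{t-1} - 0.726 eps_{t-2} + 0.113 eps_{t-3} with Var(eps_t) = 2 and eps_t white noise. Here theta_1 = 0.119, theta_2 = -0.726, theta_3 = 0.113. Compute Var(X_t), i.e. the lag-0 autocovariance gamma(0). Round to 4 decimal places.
\gamma(0) = 3.1080

For an MA(q) process X_t = eps_t + sum_i theta_i eps_{t-i} with
Var(eps_t) = sigma^2, the variance is
  gamma(0) = sigma^2 * (1 + sum_i theta_i^2).
  sum_i theta_i^2 = (0.119)^2 + (-0.726)^2 + (0.113)^2 = 0.014161 + 0.527076 + 0.012769 = 0.554006.
  gamma(0) = 2 * (1 + 0.554006) = 2 * 1.554006 = 3.108012, which rounds to 3.1080.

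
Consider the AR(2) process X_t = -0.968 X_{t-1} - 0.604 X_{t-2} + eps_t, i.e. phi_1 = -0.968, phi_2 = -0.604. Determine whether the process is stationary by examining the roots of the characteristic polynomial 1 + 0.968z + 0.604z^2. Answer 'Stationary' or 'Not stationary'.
\text{Stationary}

The AR(p) characteristic polynomial is P(z) = 1 + 0.968z + 0.604z^2.
Stationarity requires all roots to lie outside the unit circle, i.e. |z| > 1 for every root.
Set 1 + (0.968) z + (0.604) z^2 = 0, i.e. a z^2 + b z + c = 0 with a = 0.604, b = 0.968, c = 1.
Discriminant D = b^2 - 4ac = (0.968)^2 - 4*(0.604)*1 = 0.937024 - (2.416) = -1.478976.
D < 0, so the roots are the complex-conjugate pair z = (-b +/- i sqrt(-D)) / (2a) = -0.8013 +/- 1.0067i.
For a conjugate pair |z|^2 = z * conj(z) = (product of roots) = c/a = 1/(0.604) = 1.655629, so |z| = sqrt(1.655629) = 1.2867 for both roots.
Moduli of all roots: 1.2867, 1.2867.
All moduli strictly greater than 1? Yes.
Verdict: Stationary.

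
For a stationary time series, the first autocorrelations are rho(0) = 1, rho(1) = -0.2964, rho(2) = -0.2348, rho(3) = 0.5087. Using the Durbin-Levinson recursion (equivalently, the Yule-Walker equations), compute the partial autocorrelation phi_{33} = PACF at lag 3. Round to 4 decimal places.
\phi_{33} = 0.3880

The PACF at lag k is phi_{kk}, the last component of the solution
to the Yule-Walker system G_k phi = r_k where
  (G_k)_{ij} = rho(|i - j|), (r_k)_i = rho(i), i,j = 1..k.
Equivalently, Durbin-Levinson gives phi_{kk} iteratively:
  phi_{11} = rho(1)
  phi_{kk} = [rho(k) - sum_{j=1..k-1} phi_{k-1,j} rho(k-j)]
            / [1 - sum_{j=1..k-1} phi_{k-1,j} rho(j)],
  phi_{k,j} = phi_{k-1,j} - phi_{kk} phi_{k-1,k-j},  j = 1..k-1.
Step k = 1:
  phi_11 = rho(1) = -0.2964.
Step k = 2:
  phi_22 = [rho(2) - phi_11 rho(1)] / [1 - phi_11 rho(1)] = [-0.2348 - (-0.2964)(-0.2964)] / [1 - (-0.2964)(-0.2964)]
         = -0.32265296 / 0.91214704 = -0.353729.
  Update: phi_21 = phi_11 - phi_22 phi_11 = -0.2964 - (-0.353729)(-0.2964) = -0.401245.
Step k = 3:
  phi_33 = [rho(3) - phi_21 rho(2) - phi_22 rho(1)] / [1 - phi_21 rho(1) - phi_22 rho(2)]
    numerator   = 0.5087 - (-0.401245)(-0.2348) - (-0.353729)(-0.2964) = 0.30964229
    denominator = 1 - (-0.401245)(-0.2964) - (-0.353729)(-0.2348) = 0.7980153
  phi_33 = 0.30964229 / 0.7980153 = 0.388.
Therefore phi_{33} = 0.3880.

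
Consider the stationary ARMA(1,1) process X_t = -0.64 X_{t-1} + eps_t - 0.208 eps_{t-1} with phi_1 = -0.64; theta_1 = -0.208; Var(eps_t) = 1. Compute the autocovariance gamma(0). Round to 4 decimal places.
\gamma(0) = 2.2180

Multiply the model equation by X_{t-k} and take expectations. With theta_0 = psi_0 = 1 and psi_j the MA(infinity) weights, this gives
  gamma(k) - sum_i phi_i gamma(k-i) = c_k,
  c_k = sigma^2 * sum_{j=k..q} theta_j psi_{j-k}   (c_k = 0 for k > q),
using gamma(-m) = gamma(m).
psi-weights needed (psi_j = theta_j + sum_i phi_i psi_{j-i}):
  psi_1 = theta_1 + phi_1 = -0.208 + (-0.64) = -0.848
Right-hand sides:
  c_0 = sigma^2 (1 + theta_1 psi_1) = 1 * (1 + (-0.208)(-0.848)) = 1 * 1.176384 = 1.176384
  c_1 = sigma^2 theta_1 = 1 * (-0.208) = -0.208
  c_2 = 0
Equations for k = 0 and k = 1 (AR order 1):
  gamma(0) = phi_1 gamma(1) + c_0
  gamma(1) = phi_1 gamma(0) + c_1
Substituting the second into the first: gamma(0) (1 - phi_1^2) = c_0 + phi_1 c_1, so
  gamma(0) = (c_0 + phi_1 c_1) / (1 - phi_1^2) = (1.176384 + (-0.64)(-0.208)) / (1 - (-0.64)^2) = 1.309504 / 0.5904 = 2.217995.
Therefore gamma(0) = 2.2180 (to 4 decimal places).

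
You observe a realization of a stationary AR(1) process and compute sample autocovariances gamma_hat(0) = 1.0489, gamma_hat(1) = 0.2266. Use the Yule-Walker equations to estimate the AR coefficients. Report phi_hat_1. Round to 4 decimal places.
\hat\phi_{1} = 0.2160

The Yule-Walker equations for an AR(p) process read, in matrix form,
  Gamma_p phi = r_p,   with   (Gamma_p)_{ij} = gamma(|i - j|),
                       (r_p)_i = gamma(i),   i,j = 1..p.
Substitute the sample gammas (Toeplitz matrix and right-hand side of size 1):
  Gamma_p = [[1.0489]]
  r_p     = [0.2266]
With p = 1 this is the single equation gamma(0) phi_1 = gamma(1):
  phi_hat_1 = gamma(1) / gamma(0) = 0.2266 / 1.0489 = 0.2160.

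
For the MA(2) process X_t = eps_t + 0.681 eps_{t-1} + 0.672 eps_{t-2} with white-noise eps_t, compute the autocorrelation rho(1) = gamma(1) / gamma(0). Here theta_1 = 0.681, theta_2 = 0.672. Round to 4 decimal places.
\rho(1) = 0.5945

For an MA(q) process with theta_0 = 1, the autocovariance is
  gamma(k) = sigma^2 * sum_{i=0..q-k} theta_i * theta_{i+k},
and rho(k) = gamma(k) / gamma(0). Sigma^2 cancels.
  numerator   = (1)*(0.681) + (0.681)*(0.672) = 1.138632.
  denominator = (1)^2 + (0.681)^2 + (0.672)^2 = 1.915345.
  rho(1) = 1.138632 / 1.915345 = 0.5945.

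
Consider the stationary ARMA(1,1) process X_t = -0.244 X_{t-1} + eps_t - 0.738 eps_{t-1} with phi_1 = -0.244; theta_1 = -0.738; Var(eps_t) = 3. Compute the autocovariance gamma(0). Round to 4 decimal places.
\gamma(0) = 6.0761

Multiply the model equation by X_{t-k} and take expectations. With theta_0 = psi_0 = 1 and psi_j the MA(infinity) weights, this gives
  gamma(k) - sum_i phi_i gamma(k-i) = c_k,
  c_k = sigma^2 * sum_{j=k..q} theta_j psi_{j-k}   (c_k = 0 for k > q),
using gamma(-m) = gamma(m).
psi-weights needed (psi_j = theta_j + sum_i phi_i psi_{j-i}):
  psi_1 = theta_1 + phi_1 = -0.738 + (-0.244) = -0.982
Right-hand sides:
  c_0 = sigma^2 (1 + theta_1 psi_1) = 3 * (1 + (-0.738)(-0.982)) = 3 * 1.724716 = 5.174148
  c_1 = sigma^2 theta_1 = 3 * (-0.738) = -2.214
  c_2 = 0
Equations for k = 0 and k = 1 (AR order 1):
  gamma(0) = phi_1 gamma(1) + c_0
  gamma(1) = phi_1 gamma(0) + c_1
Substituting the second into the first: gamma(0) (1 - phi_1^2) = c_0 + phi_1 c_1, so
  gamma(0) = (c_0 + phi_1 c_1) / (1 - phi_1^2) = (5.174148 + (-0.244)(-2.214)) / (1 - (-0.244)^2) = 5.714364 / 0.940464 = 6.076111.
Therefore gamma(0) = 6.0761 (to 4 decimal places).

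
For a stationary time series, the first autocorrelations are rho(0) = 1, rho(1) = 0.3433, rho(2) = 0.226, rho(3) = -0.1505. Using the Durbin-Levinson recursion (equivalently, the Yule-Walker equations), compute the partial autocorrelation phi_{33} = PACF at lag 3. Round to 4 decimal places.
\phi_{33} = -0.3000

The PACF at lag k is phi_{kk}, the last component of the solution
to the Yule-Walker system G_k phi = r_k where
  (G_k)_{ij} = rho(|i - j|), (r_k)_i = rho(i), i,j = 1..k.
Equivalently, Durbin-Levinson gives phi_{kk} iteratively:
  phi_{11} = rho(1)
  phi_{kk} = [rho(k) - sum_{j=1..k-1} phi_{k-1,j} rho(k-j)]
            / [1 - sum_{j=1..k-1} phi_{k-1,j} rho(j)],
  phi_{k,j} = phi_{k-1,j} - phi_{kk} phi_{k-1,k-j},  j = 1..k-1.
Step k = 1:
  phi_11 = rho(1) = 0.3433.
Step k = 2:
  phi_22 = [rho(2) - phi_11 rho(1)] / [1 - phi_11 rho(1)] = [0.226 - (0.3433)(0.3433)] / [1 - (0.3433)(0.3433)]
         = 0.10814511 / 0.88214511 = 0.122593.
  Update: phi_21 = phi_11 - phi_22 phi_11 = 0.3433 - (0.122593)(0.3433) = 0.301214.
Step k = 3:
  phi_33 = [rho(3) - phi_21 rho(2) - phi_22 rho(1)] / [1 - phi_21 rho(1) - phi_22 rho(2)]
    numerator   = -0.1505 - (0.301214)(0.226) - (0.122593)(0.3433) = -0.26066059
    denominator = 1 - (0.301214)(0.3433) - (0.122593)(0.226) = 0.86888724
  phi_33 = -0.26066059 / 0.86888724 = -0.3.
Therefore phi_{33} = -0.3000.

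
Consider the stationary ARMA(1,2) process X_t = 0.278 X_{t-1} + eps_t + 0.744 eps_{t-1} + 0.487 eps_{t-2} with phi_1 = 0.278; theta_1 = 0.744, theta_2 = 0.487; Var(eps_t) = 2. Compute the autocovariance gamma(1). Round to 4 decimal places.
\gamma(1) = 3.9785

Multiply the model equation by X_{t-k} and take expectations. With theta_0 = psi_0 = 1 and psi_j the MA(infinity) weights, this gives
  gamma(k) - sum_i phi_i gamma(k-i) = c_k,
  c_k = sigma^2 * sum_{j=k..q} theta_j psi_{j-k}   (c_k = 0 for k > q),
using gamma(-m) = gamma(m).
psi-weights needed (psi_j = theta_j + sum_i phi_i psi_{j-i}):
  psi_1 = theta_1 + phi_1 = 0.744 + (0.278) = 1.022
  psi_2 = theta_2 + phi_1 psi_1 = 0.487 + (0.278)(1.022) = 0.771116
Right-hand sides:
  c_0 = sigma^2 (1 + theta_1 psi_1 + theta_2 psi_2) = 2 * (1 + (0.744)(1.022) + (0.487)(0.771116)) = 2 * 2.135901 = 4.271803
  c_1 = sigma^2 (theta_1 + theta_2 psi_1) = 2 * (0.744 + (0.487)(1.022)) = 2.483428
  c_2 = sigma^2 theta_2 = 2 * (0.487) = 0.974
Equations for k = 0 and k = 1 (AR order 1):
  gamma(0) = phi_1 gamma(1) + c_0
  gamma(1) = phi_1 gamma(0) + c_1
Substituting the second into the first: gamma(0) (1 - phi_1^2) = c_0 + phi_1 c_1, so
  gamma(0) = (c_0 + phi_1 c_1) / (1 - phi_1^2) = (4.271803 + (0.278)(2.483428)) / (1 - (0.278)^2) = 4.962196 / 0.922716 = 5.377815.
  gamma(1) = phi_1 gamma(0) + c_1 = (0.278)(5.377815) + (2.483428) = 3.978461.
Therefore gamma(1) = 3.9785 (to 4 decimal places).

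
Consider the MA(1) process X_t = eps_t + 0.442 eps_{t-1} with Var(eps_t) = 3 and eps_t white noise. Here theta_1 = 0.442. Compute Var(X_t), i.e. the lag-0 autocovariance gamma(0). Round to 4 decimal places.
\gamma(0) = 3.5861

For an MA(q) process X_t = eps_t + sum_i theta_i eps_{t-i} with
Var(eps_t) = sigma^2, the variance is
  gamma(0) = sigma^2 * (1 + sum_i theta_i^2).
  sum_i theta_i^2 = (0.442)^2 = 0.195364.
  gamma(0) = 3 * (1 + 0.195364) = 3 * 1.195364 = 3.586092, which rounds to 3.5861.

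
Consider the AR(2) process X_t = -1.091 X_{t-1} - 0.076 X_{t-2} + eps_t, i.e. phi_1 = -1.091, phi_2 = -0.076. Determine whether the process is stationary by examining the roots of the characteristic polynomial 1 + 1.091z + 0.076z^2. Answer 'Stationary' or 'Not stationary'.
\text{Not stationary}

The AR(p) characteristic polynomial is P(z) = 1 + 1.091z + 0.076z^2.
Stationarity requires all roots to lie outside the unit circle, i.e. |z| > 1 for every root.
Set 1 + (1.091) z + (0.076) z^2 = 0, i.e. a z^2 + b z + c = 0 with a = 0.076, b = 1.091, c = 1.
Discriminant D = b^2 - 4ac = (1.091)^2 - 4*(0.076)*1 = 1.190281 - (0.304) = 0.886281.
D >= 0, so the roots are real: z = (-b +/- sqrt(D)) / (2a) = (-1.091 +/- 0.941425) / (0.152).
  z_1 = (-1.091 + 0.941425) / (0.152) = -0.984,   |z_1| = 0.984.
  z_2 = (-1.091 - 0.941425) / (0.152) = -13.3712,   |z_2| = 13.3712.
Moduli of all roots: 0.9840, 13.3712.
All moduli strictly greater than 1? No.
Verdict: Not stationary.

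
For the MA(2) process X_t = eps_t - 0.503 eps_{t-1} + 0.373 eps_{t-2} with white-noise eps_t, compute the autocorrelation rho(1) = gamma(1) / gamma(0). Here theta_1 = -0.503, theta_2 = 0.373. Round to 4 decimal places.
\rho(1) = -0.4961

For an MA(q) process with theta_0 = 1, the autocovariance is
  gamma(k) = sigma^2 * sum_{i=0..q-k} theta_i * theta_{i+k},
and rho(k) = gamma(k) / gamma(0). Sigma^2 cancels.
  numerator   = (1)*(-0.503) + (-0.503)*(0.373) = -0.690619.
  denominator = (1)^2 + (-0.503)^2 + (0.373)^2 = 1.392138.
  rho(1) = -0.690619 / 1.392138 = -0.4961.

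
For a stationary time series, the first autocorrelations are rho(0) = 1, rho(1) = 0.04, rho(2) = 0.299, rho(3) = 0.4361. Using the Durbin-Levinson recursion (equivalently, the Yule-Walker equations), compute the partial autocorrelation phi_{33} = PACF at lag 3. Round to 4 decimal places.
\phi_{33} = 0.4570

The PACF at lag k is phi_{kk}, the last component of the solution
to the Yule-Walker system G_k phi = r_k where
  (G_k)_{ij} = rho(|i - j|), (r_k)_i = rho(i), i,j = 1..k.
Equivalently, Durbin-Levinson gives phi_{kk} iteratively:
  phi_{11} = rho(1)
  phi_{kk} = [rho(k) - sum_{j=1..k-1} phi_{k-1,j} rho(k-j)]
            / [1 - sum_{j=1..k-1} phi_{k-1,j} rho(j)],
  phi_{k,j} = phi_{k-1,j} - phi_{kk} phi_{k-1,k-j},  j = 1..k-1.
Step k = 1:
  phi_11 = rho(1) = 0.04.
Step k = 2:
  phi_22 = [rho(2) - phi_11 rho(1)] / [1 - phi_11 rho(1)] = [0.299 - (0.04)(0.04)] / [1 - (0.04)(0.04)]
         = 0.2974 / 0.9984 = 0.297877.
  Update: phi_21 = phi_11 - phi_22 phi_11 = 0.04 - (0.297877)(0.04) = 0.028085.
Step k = 3:
  phi_33 = [rho(3) - phi_21 rho(2) - phi_22 rho(1)] / [1 - phi_21 rho(1) - phi_22 rho(2)]
    numerator   = 0.4361 - (0.028085)(0.299) - (0.297877)(0.04) = 0.41578754
    denominator = 1 - (0.028085)(0.04) - (0.297877)(0.299) = 0.9098115
  phi_33 = 0.41578754 / 0.9098115 = 0.457.
Therefore phi_{33} = 0.4570.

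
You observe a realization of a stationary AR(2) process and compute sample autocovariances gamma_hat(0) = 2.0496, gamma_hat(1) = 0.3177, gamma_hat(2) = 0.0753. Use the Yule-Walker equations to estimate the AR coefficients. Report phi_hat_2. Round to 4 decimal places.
\hat\phi_{2} = 0.0130

The Yule-Walker equations for an AR(p) process read, in matrix form,
  Gamma_p phi = r_p,   with   (Gamma_p)_{ij} = gamma(|i - j|),
                       (r_p)_i = gamma(i),   i,j = 1..p.
Substitute the sample gammas (Toeplitz matrix and right-hand side of size 2):
  Gamma_p = [[2.0496, 0.3177], [0.3177, 2.0496]]
  r_p     = [0.3177, 0.0753]
Written out:
  2.0496 phi_1 + 0.3177 phi_2 = 0.3177
  0.3177 phi_1 + 2.0496 phi_2 = 0.0753
Solve by Cramer's rule:
  det = gamma(0)^2 - gamma(1)^2 = (2.0496)^2 - (0.3177)^2 = 4.20086016 - 0.10093329 = 4.09992687
  phi_hat_1 = [gamma(1) gamma(0) - gamma(1) gamma(2)] / det = [(0.3177)(2.0496) - (0.3177)(0.0753)] / 4.09992687 = 0.62723511 / 4.09992687 = 0.153
  phi_hat_2 = [gamma(0) gamma(2) - gamma(1)^2] / det = [(2.0496)(0.0753) - (0.3177)^2] / 4.09992687 = 0.05340159 / 4.09992687 = 0.013
So phi_hat = [0.1530, 0.0130].
Therefore phi_hat_2 = 0.0130.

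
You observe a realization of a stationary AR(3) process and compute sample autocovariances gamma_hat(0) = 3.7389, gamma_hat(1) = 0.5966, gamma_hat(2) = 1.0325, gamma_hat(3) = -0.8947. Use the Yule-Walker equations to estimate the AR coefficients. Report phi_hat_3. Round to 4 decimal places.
\hat\phi_{3} = -0.3440

The Yule-Walker equations for an AR(p) process read, in matrix form,
  Gamma_p phi = r_p,   with   (Gamma_p)_{ij} = gamma(|i - j|),
                       (r_p)_i = gamma(i),   i,j = 1..p.
Substitute the sample gammas (Toeplitz matrix and right-hand side of size 3):
  Gamma_p = [[3.7389, 0.5966, 1.0325], [0.5966, 3.7389, 0.5966], [1.0325, 0.5966, 3.7389]]
  r_p     = [0.5966, 1.0325, -0.8947]
Written out (R1..R3):
  (R1) 3.7389 phi_1 + 0.5966 phi_2 + 1.0325 phi_3 = 0.5966
  (R2) 0.5966 phi_1 + 3.7389 phi_2 + 0.5966 phi_3 = 1.0325
  (R3) 1.0325 phi_1 + 0.5966 phi_2 + 3.7389 phi_3 = -0.8947
Gaussian elimination:
  R2 <- R2 - (0.5966/3.7389) R1 = R2 - (0.159566) R1:  3.643703 phi_2 + 0.431848 phi_3 = 0.937303
  R3 <- R3 - (1.0325/3.7389) R1 = R3 - (0.276151) R1:  0.431848 phi_2 + 3.453774 phi_3 = -1.059452
  R3 <- R3 - (0.431848/3.643703) R2 = R3 - (0.118519) R2:  3.402592 phi_3 = -1.17054
Back-substitution:
  phi_hat_3 = -1.17054 / 3.402592 = -0.344014
  phi_hat_2 = (0.937303 - (0.431848)(-0.344014)) / 3.643703 = 0.298011
  phi_hat_1 = (0.5966 - (0.5966)(0.298011) - (1.0325)(-0.344014)) / 3.7389 = 0.207013
So phi_hat = [0.2070, 0.2980, -0.3440].
Therefore phi_hat_3 = -0.3440.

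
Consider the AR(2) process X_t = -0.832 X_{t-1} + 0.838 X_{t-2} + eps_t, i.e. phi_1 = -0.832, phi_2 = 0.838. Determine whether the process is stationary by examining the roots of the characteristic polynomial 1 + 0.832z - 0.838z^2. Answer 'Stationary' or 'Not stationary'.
\text{Not stationary}

The AR(p) characteristic polynomial is P(z) = 1 + 0.832z - 0.838z^2.
Stationarity requires all roots to lie outside the unit circle, i.e. |z| > 1 for every root.
Set 1 + (0.832) z + (-0.838) z^2 = 0, i.e. a z^2 + b z + c = 0 with a = -0.838, b = 0.832, c = 1.
Discriminant D = b^2 - 4ac = (0.832)^2 - 4*(-0.838)*1 = 0.692224 - (-3.352) = 4.044224.
D >= 0, so the roots are real: z = (-b +/- sqrt(D)) / (2a) = (-0.832 +/- 2.011026) / (-1.676).
  z_1 = (-0.832 + 2.011026) / (-1.676) = -0.7035,   |z_1| = 0.7035.
  z_2 = (-0.832 - 2.011026) / (-1.676) = 1.6963,   |z_2| = 1.6963.
Moduli of all roots: 0.7035, 1.6963.
All moduli strictly greater than 1? No.
Verdict: Not stationary.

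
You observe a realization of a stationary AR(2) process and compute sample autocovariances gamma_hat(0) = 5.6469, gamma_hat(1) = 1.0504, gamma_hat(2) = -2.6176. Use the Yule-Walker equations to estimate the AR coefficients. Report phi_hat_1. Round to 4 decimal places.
\hat\phi_{1} = 0.2820

The Yule-Walker equations for an AR(p) process read, in matrix form,
  Gamma_p phi = r_p,   with   (Gamma_p)_{ij} = gamma(|i - j|),
                       (r_p)_i = gamma(i),   i,j = 1..p.
Substitute the sample gammas (Toeplitz matrix and right-hand side of size 2):
  Gamma_p = [[5.6469, 1.0504], [1.0504, 5.6469]]
  r_p     = [1.0504, -2.6176]
Written out:
  5.6469 phi_1 + 1.0504 phi_2 = 1.0504
  1.0504 phi_1 + 5.6469 phi_2 = -2.6176
Solve by Cramer's rule:
  det = gamma(0)^2 - gamma(1)^2 = (5.6469)^2 - (1.0504)^2 = 31.88747961 - 1.10334016 = 30.78413945
  phi_hat_1 = [gamma(1) gamma(0) - gamma(1) gamma(2)] / det = [(1.0504)(5.6469) - (1.0504)(-2.6176)] / 30.78413945 = 8.6810308 / 30.78413945 = 0.282
  phi_hat_2 = [gamma(0) gamma(2) - gamma(1)^2] / det = [(5.6469)(-2.6176) - (1.0504)^2] / 30.78413945 = -15.8846656 / 30.78413945 = -0.516
So phi_hat = [0.2820, -0.5160].
Therefore phi_hat_1 = 0.2820.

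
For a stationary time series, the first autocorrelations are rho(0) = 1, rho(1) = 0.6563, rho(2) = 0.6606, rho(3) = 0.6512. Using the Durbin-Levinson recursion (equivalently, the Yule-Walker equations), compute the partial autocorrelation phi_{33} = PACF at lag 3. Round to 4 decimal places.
\phi_{33} = 0.2680

The PACF at lag k is phi_{kk}, the last component of the solution
to the Yule-Walker system G_k phi = r_k where
  (G_k)_{ij} = rho(|i - j|), (r_k)_i = rho(i), i,j = 1..k.
Equivalently, Durbin-Levinson gives phi_{kk} iteratively:
  phi_{11} = rho(1)
  phi_{kk} = [rho(k) - sum_{j=1..k-1} phi_{k-1,j} rho(k-j)]
            / [1 - sum_{j=1..k-1} phi_{k-1,j} rho(j)],
  phi_{k,j} = phi_{k-1,j} - phi_{kk} phi_{k-1,k-j},  j = 1..k-1.
Step k = 1:
  phi_11 = rho(1) = 0.6563.
Step k = 2:
  phi_22 = [rho(2) - phi_11 rho(1)] / [1 - phi_11 rho(1)] = [0.6606 - (0.6563)(0.6563)] / [1 - (0.6563)(0.6563)]
         = 0.22987031 / 0.56927031 = 0.403798.
  Update: phi_21 = phi_11 - phi_22 phi_11 = 0.6563 - (0.403798)(0.6563) = 0.391287.
Step k = 3:
  phi_33 = [rho(3) - phi_21 rho(2) - phi_22 rho(1)] / [1 - phi_21 rho(1) - phi_22 rho(2)]
    numerator   = 0.6512 - (0.391287)(0.6606) - (0.403798)(0.6563) = 0.1277029
    denominator = 1 - (0.391287)(0.6563) - (0.403798)(0.6606) = 0.4764491
  phi_33 = 0.1277029 / 0.4764491 = 0.268.
Therefore phi_{33} = 0.2680.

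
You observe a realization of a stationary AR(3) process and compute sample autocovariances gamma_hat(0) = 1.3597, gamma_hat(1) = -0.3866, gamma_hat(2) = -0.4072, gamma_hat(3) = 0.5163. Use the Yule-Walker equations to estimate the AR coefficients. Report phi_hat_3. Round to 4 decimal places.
\hat\phi_{3} = 0.1860

The Yule-Walker equations for an AR(p) process read, in matrix form,
  Gamma_p phi = r_p,   with   (Gamma_p)_{ij} = gamma(|i - j|),
                       (r_p)_i = gamma(i),   i,j = 1..p.
Substitute the sample gammas (Toeplitz matrix and right-hand side of size 3):
  Gamma_p = [[1.3597, -0.3866, -0.4072], [-0.3866, 1.3597, -0.3866], [-0.4072, -0.3866, 1.3597]]
  r_p     = [-0.3866, -0.4072, 0.5163]
Written out (R1..R3):
  (R1) 1.3597 phi_1 - 0.3866 phi_2 - 0.4072 phi_3 = -0.3866
  (R2) -0.3866 phi_1 + 1.3597 phi_2 - 0.3866 phi_3 = -0.4072
  (R3) -0.4072 phi_1 - 0.3866 phi_2 + 1.3597 phi_3 = 0.5163
Gaussian elimination:
  R2 <- R2 - (-0.3866/1.3597) R1 = R2 - (-0.284327) R1:  1.249779 phi_2 - 0.502378 phi_3 = -0.517121
  R3 <- R3 - (-0.4072/1.3597) R1 = R3 - (-0.299478) R1:  -0.502378 phi_2 + 1.237753 phi_3 = 0.400522
  R3 <- R3 - (-0.502378/1.249779) R2 = R3 - (-0.401974) R2:  1.03581 phi_3 = 0.192653
Back-substitution:
  phi_hat_3 = 0.192653 / 1.03581 = 0.185993
  phi_hat_2 = (-0.517121 - (-0.502378)(0.185993)) / 1.249779 = -0.339006
  phi_hat_1 = (-0.3866 - (-0.3866)(-0.339006) - (-0.4072)(0.185993)) / 1.3597 = -0.325015
So phi_hat = [-0.3250, -0.3390, 0.1860].
Therefore phi_hat_3 = 0.1860.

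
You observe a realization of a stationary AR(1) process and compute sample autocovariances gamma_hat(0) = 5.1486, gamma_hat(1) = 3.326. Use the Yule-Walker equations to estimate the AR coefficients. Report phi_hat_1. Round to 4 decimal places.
\hat\phi_{1} = 0.6460

The Yule-Walker equations for an AR(p) process read, in matrix form,
  Gamma_p phi = r_p,   with   (Gamma_p)_{ij} = gamma(|i - j|),
                       (r_p)_i = gamma(i),   i,j = 1..p.
Substitute the sample gammas (Toeplitz matrix and right-hand side of size 1):
  Gamma_p = [[5.1486]]
  r_p     = [3.326]
With p = 1 this is the single equation gamma(0) phi_1 = gamma(1):
  phi_hat_1 = gamma(1) / gamma(0) = 3.326 / 5.1486 = 0.6460.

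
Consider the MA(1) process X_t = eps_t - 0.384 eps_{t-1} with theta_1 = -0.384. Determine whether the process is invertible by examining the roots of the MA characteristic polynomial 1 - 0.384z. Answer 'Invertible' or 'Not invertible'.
\text{Invertible}

The MA(q) characteristic polynomial is P(z) = 1 - 0.384z.
Invertibility requires all roots to lie outside the unit circle, i.e. |z| > 1 for every root.
This is linear in z: 1 + (-0.384) z = 0  =>  z = -1/(-0.384) = 2.604167,  |z| = 2.604167.
Moduli of all roots: 2.6042.
All moduli strictly greater than 1? Yes.
Verdict: Invertible.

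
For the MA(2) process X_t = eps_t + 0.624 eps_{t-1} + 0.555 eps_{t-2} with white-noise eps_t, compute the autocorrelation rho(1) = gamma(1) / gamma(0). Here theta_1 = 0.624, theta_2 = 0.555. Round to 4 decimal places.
\rho(1) = 0.5717

For an MA(q) process with theta_0 = 1, the autocovariance is
  gamma(k) = sigma^2 * sum_{i=0..q-k} theta_i * theta_{i+k},
and rho(k) = gamma(k) / gamma(0). Sigma^2 cancels.
  numerator   = (1)*(0.624) + (0.624)*(0.555) = 0.97032.
  denominator = (1)^2 + (0.624)^2 + (0.555)^2 = 1.697401.
  rho(1) = 0.97032 / 1.697401 = 0.5717.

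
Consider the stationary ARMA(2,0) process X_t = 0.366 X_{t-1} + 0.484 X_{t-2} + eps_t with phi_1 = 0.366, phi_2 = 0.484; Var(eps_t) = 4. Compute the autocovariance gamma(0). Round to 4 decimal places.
\gamma(0) = 10.5127

Multiply the model equation by X_{t-k} and take expectations. With theta_0 = psi_0 = 1 and psi_j the MA(infinity) weights, this gives
  gamma(k) - sum_i phi_i gamma(k-i) = c_k,
  c_k = sigma^2 * sum_{j=k..q} theta_j psi_{j-k}   (c_k = 0 for k > q),
using gamma(-m) = gamma(m).
Pure AR (q = 0): c_0 = sigma^2 = 4, c_k = 0 for k >= 1.
Equations for k = 0, 1, 2 (AR order 2, c_2 = 0):
  (E0) gamma(0) = phi_1 gamma(1) + phi_2 gamma(2) + c_0
  (E1) gamma(1) = phi_1 gamma(0) + phi_2 gamma(1) + c_1
  (E2) gamma(2) = phi_1 gamma(1) + phi_2 gamma(0)
From (E1): gamma(1) = A gamma(0) + B with
  A = phi_1 / (1 - phi_2) = 0.366 / 0.516 = 0.709302,   B = c_1 / (1 - phi_2) = 0 / 0.516 = 0.
Insert (E2) into (E0): gamma(0) (1 - phi_2^2) = phi_1 (1 + phi_2) gamma(1) + c_0.
  phi_1 (1 + phi_2) = (0.366)(1.484) = 0.543144,   1 - phi_2^2 = 0.765744.
Replace gamma(1) by A gamma(0) + B and collect gamma(0):
  gamma(0) [0.765744 - (0.543144)(0.709302)] = c_0 = 4
  gamma(0) * 0.380491 = 4
  gamma(0) = 4 / 0.380491 = 10.512741.
Therefore gamma(0) = 10.5127 (to 4 decimal places).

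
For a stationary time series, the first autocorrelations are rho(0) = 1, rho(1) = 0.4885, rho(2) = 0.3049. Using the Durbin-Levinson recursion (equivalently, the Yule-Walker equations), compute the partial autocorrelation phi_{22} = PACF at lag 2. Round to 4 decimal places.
\phi_{22} = 0.0870

The PACF at lag k is phi_{kk}, the last component of the solution
to the Yule-Walker system G_k phi = r_k where
  (G_k)_{ij} = rho(|i - j|), (r_k)_i = rho(i), i,j = 1..k.
Equivalently, Durbin-Levinson gives phi_{kk} iteratively:
  phi_{11} = rho(1)
  phi_{kk} = [rho(k) - sum_{j=1..k-1} phi_{k-1,j} rho(k-j)]
            / [1 - sum_{j=1..k-1} phi_{k-1,j} rho(j)],
  phi_{k,j} = phi_{k-1,j} - phi_{kk} phi_{k-1,k-j},  j = 1..k-1.
Step k = 1:
  phi_11 = rho(1) = 0.4885.
Step k = 2:
  phi_22 = [rho(2) - phi_11 rho(1)] / [1 - phi_11 rho(1)] = [0.3049 - (0.4885)(0.4885)] / [1 - (0.4885)(0.4885)]
         = 0.06626775 / 0.76136775 = 0.087.
Therefore phi_{22} = 0.0870.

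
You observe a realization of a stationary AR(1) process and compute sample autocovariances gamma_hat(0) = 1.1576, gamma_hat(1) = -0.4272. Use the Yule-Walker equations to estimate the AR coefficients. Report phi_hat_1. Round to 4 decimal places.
\hat\phi_{1} = -0.3690

The Yule-Walker equations for an AR(p) process read, in matrix form,
  Gamma_p phi = r_p,   with   (Gamma_p)_{ij} = gamma(|i - j|),
                       (r_p)_i = gamma(i),   i,j = 1..p.
Substitute the sample gammas (Toeplitz matrix and right-hand side of size 1):
  Gamma_p = [[1.1576]]
  r_p     = [-0.4272]
With p = 1 this is the single equation gamma(0) phi_1 = gamma(1):
  phi_hat_1 = gamma(1) / gamma(0) = -0.4272 / 1.1576 = -0.3690.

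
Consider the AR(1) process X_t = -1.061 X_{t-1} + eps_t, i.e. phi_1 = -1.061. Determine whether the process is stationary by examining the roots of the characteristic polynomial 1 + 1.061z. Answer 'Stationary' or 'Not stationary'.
\text{Not stationary}

The AR(p) characteristic polynomial is P(z) = 1 + 1.061z.
Stationarity requires all roots to lie outside the unit circle, i.e. |z| > 1 for every root.
This is linear in z: 1 + (1.061) z = 0  =>  z = -1/(1.061) = -0.942507,  |z| = 0.942507.
Moduli of all roots: 0.9425.
All moduli strictly greater than 1? No.
Verdict: Not stationary.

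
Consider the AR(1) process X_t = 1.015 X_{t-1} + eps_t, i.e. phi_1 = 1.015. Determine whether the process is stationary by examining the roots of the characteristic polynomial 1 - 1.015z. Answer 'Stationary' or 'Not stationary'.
\text{Not stationary}

The AR(p) characteristic polynomial is P(z) = 1 - 1.015z.
Stationarity requires all roots to lie outside the unit circle, i.e. |z| > 1 for every root.
This is linear in z: 1 + (-1.015) z = 0  =>  z = -1/(-1.015) = 0.985222,  |z| = 0.985222.
Moduli of all roots: 0.9852.
All moduli strictly greater than 1? No.
Verdict: Not stationary.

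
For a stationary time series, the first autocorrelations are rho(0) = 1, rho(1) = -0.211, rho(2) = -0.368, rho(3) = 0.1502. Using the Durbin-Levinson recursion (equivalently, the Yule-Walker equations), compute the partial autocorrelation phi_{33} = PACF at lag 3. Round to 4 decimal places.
\phi_{33} = -0.0670

The PACF at lag k is phi_{kk}, the last component of the solution
to the Yule-Walker system G_k phi = r_k where
  (G_k)_{ij} = rho(|i - j|), (r_k)_i = rho(i), i,j = 1..k.
Equivalently, Durbin-Levinson gives phi_{kk} iteratively:
  phi_{11} = rho(1)
  phi_{kk} = [rho(k) - sum_{j=1..k-1} phi_{k-1,j} rho(k-j)]
            / [1 - sum_{j=1..k-1} phi_{k-1,j} rho(j)],
  phi_{k,j} = phi_{k-1,j} - phi_{kk} phi_{k-1,k-j},  j = 1..k-1.
Step k = 1:
  phi_11 = rho(1) = -0.211.
Step k = 2:
  phi_22 = [rho(2) - phi_11 rho(1)] / [1 - phi_11 rho(1)] = [-0.368 - (-0.211)(-0.211)] / [1 - (-0.211)(-0.211)]
         = -0.412521 / 0.955479 = -0.431743.
  Update: phi_21 = phi_11 - phi_22 phi_11 = -0.211 - (-0.431743)(-0.211) = -0.302098.
Step k = 3:
  phi_33 = [rho(3) - phi_21 rho(2) - phi_22 rho(1)] / [1 - phi_21 rho(1) - phi_22 rho(2)]
    numerator   = 0.1502 - (-0.302098)(-0.368) - (-0.431743)(-0.211) = -0.05206964
    denominator = 1 - (-0.302098)(-0.211) - (-0.431743)(-0.368) = 0.77737611
  phi_33 = -0.05206964 / 0.77737611 = -0.067.
Therefore phi_{33} = -0.0670.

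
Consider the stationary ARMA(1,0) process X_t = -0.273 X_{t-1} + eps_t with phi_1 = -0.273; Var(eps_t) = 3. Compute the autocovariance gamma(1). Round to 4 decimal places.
\gamma(1) = -0.8850

Multiply the model equation by X_{t-k} and take expectations. With theta_0 = psi_0 = 1 and psi_j the MA(infinity) weights, this gives
  gamma(k) - sum_i phi_i gamma(k-i) = c_k,
  c_k = sigma^2 * sum_{j=k..q} theta_j psi_{j-k}   (c_k = 0 for k > q),
using gamma(-m) = gamma(m).
Pure AR (q = 0): c_0 = sigma^2 = 3, c_k = 0 for k >= 1.
Equations for k = 0 and k = 1 (AR order 1):
  gamma(0) = phi_1 gamma(1) + c_0
  gamma(1) = phi_1 gamma(0) + c_1
Substituting the second into the first: gamma(0) (1 - phi_1^2) = c_0 + phi_1 c_1, so
  gamma(0) = c_0 / (1 - phi_1^2) = 3 / (1 - (-0.273)^2) = 3 / 0.925471 = 3.241593.
  gamma(1) = phi_1 gamma(0) = (-0.273)(3.241593) = -0.884955.
Therefore gamma(1) = -0.8850 (to 4 decimal places).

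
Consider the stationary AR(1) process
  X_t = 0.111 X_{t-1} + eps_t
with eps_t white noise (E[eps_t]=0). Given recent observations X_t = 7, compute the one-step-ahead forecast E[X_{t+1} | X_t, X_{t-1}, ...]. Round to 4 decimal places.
E[X_{t+1} \mid \mathcal F_t] = 0.7770

For an AR(p) model X_t = c + sum_i phi_i X_{t-i} + eps_t, the
one-step-ahead conditional mean is
  E[X_{t+1} | X_t, ...] = c + sum_i phi_i X_{t+1-i}.
Substitute known values:
  E[X_{t+1} | ...] = (0.111) * (7)
                   = 0.7770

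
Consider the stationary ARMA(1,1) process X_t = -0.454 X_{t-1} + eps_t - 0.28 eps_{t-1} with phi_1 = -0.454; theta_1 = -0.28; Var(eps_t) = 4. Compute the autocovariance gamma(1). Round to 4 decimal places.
\gamma(1) = -4.1684

Multiply the model equation by X_{t-k} and take expectations. With theta_0 = psi_0 = 1 and psi_j the MA(infinity) weights, this gives
  gamma(k) - sum_i phi_i gamma(k-i) = c_k,
  c_k = sigma^2 * sum_{j=k..q} theta_j psi_{j-k}   (c_k = 0 for k > q),
using gamma(-m) = gamma(m).
psi-weights needed (psi_j = theta_j + sum_i phi_i psi_{j-i}):
  psi_1 = theta_1 + phi_1 = -0.28 + (-0.454) = -0.734
Right-hand sides:
  c_0 = sigma^2 (1 + theta_1 psi_1) = 4 * (1 + (-0.28)(-0.734)) = 4 * 1.20552 = 4.82208
  c_1 = sigma^2 theta_1 = 4 * (-0.28) = -1.12
  c_2 = 0
Equations for k = 0 and k = 1 (AR order 1):
  gamma(0) = phi_1 gamma(1) + c_0
  gamma(1) = phi_1 gamma(0) + c_1
Substituting the second into the first: gamma(0) (1 - phi_1^2) = c_0 + phi_1 c_1, so
  gamma(0) = (c_0 + phi_1 c_1) / (1 - phi_1^2) = (4.82208 + (-0.454)(-1.12)) / (1 - (-0.454)^2) = 5.33056 / 0.793884 = 6.714533.
  gamma(1) = phi_1 gamma(0) + c_1 = (-0.454)(6.714533) + (-1.12) = -4.168398.
Therefore gamma(1) = -4.1684 (to 4 decimal places).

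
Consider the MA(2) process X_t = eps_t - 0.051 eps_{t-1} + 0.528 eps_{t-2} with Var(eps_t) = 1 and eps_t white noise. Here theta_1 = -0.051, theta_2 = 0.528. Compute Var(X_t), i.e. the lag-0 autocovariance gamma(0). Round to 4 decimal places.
\gamma(0) = 1.2814

For an MA(q) process X_t = eps_t + sum_i theta_i eps_{t-i} with
Var(eps_t) = sigma^2, the variance is
  gamma(0) = sigma^2 * (1 + sum_i theta_i^2).
  sum_i theta_i^2 = (-0.051)^2 + (0.528)^2 = 0.002601 + 0.278784 = 0.281385.
  gamma(0) = 1 * (1 + 0.281385) = 1 * 1.281385 = 1.281385, which rounds to 1.2814.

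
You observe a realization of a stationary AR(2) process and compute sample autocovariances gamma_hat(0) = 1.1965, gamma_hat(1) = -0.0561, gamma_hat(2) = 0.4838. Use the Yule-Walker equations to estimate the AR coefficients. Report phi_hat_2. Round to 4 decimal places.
\hat\phi_{2} = 0.4030

The Yule-Walker equations for an AR(p) process read, in matrix form,
  Gamma_p phi = r_p,   with   (Gamma_p)_{ij} = gamma(|i - j|),
                       (r_p)_i = gamma(i),   i,j = 1..p.
Substitute the sample gammas (Toeplitz matrix and right-hand side of size 2):
  Gamma_p = [[1.1965, -0.0561], [-0.0561, 1.1965]]
  r_p     = [-0.0561, 0.4838]
Written out:
  1.1965 phi_1 - 0.0561 phi_2 = -0.0561
  -0.0561 phi_1 + 1.1965 phi_2 = 0.4838
Solve by Cramer's rule:
  det = gamma(0)^2 - gamma(1)^2 = (1.1965)^2 - (-0.0561)^2 = 1.43161225 - 0.00314721 = 1.42846504
  phi_hat_1 = [gamma(1) gamma(0) - gamma(1) gamma(2)] / det = [(-0.0561)(1.1965) - (-0.0561)(0.4838)] / 1.42846504 = -0.03998247 / 1.42846504 = -0.028
  phi_hat_2 = [gamma(0) gamma(2) - gamma(1)^2] / det = [(1.1965)(0.4838) - (-0.0561)^2] / 1.42846504 = 0.57571949 / 1.42846504 = 0.403
So phi_hat = [-0.0280, 0.4030].
Therefore phi_hat_2 = 0.4030.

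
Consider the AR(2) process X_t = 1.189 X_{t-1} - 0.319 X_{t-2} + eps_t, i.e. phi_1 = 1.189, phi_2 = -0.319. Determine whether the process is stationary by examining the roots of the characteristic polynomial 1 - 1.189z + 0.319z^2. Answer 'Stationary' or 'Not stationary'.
\text{Stationary}

The AR(p) characteristic polynomial is P(z) = 1 - 1.189z + 0.319z^2.
Stationarity requires all roots to lie outside the unit circle, i.e. |z| > 1 for every root.
Set 1 + (-1.189) z + (0.319) z^2 = 0, i.e. a z^2 + b z + c = 0 with a = 0.319, b = -1.189, c = 1.
Discriminant D = b^2 - 4ac = (-1.189)^2 - 4*(0.319)*1 = 1.413721 - (1.276) = 0.137721.
D >= 0, so the roots are real: z = (-b +/- sqrt(D)) / (2a) = (1.189 +/- 0.371108) / (0.638).
  z_1 = (1.189 + 0.371108) / (0.638) = 2.4453,   |z_1| = 2.4453.
  z_2 = (1.189 - 0.371108) / (0.638) = 1.282,   |z_2| = 1.282.
Moduli of all roots: 2.4453, 1.2820.
All moduli strictly greater than 1? Yes.
Verdict: Stationary.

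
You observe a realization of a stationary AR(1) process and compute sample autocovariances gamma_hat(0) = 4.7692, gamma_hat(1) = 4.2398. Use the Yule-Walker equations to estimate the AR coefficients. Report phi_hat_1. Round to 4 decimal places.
\hat\phi_{1} = 0.8890

The Yule-Walker equations for an AR(p) process read, in matrix form,
  Gamma_p phi = r_p,   with   (Gamma_p)_{ij} = gamma(|i - j|),
                       (r_p)_i = gamma(i),   i,j = 1..p.
Substitute the sample gammas (Toeplitz matrix and right-hand side of size 1):
  Gamma_p = [[4.7692]]
  r_p     = [4.2398]
With p = 1 this is the single equation gamma(0) phi_1 = gamma(1):
  phi_hat_1 = gamma(1) / gamma(0) = 4.2398 / 4.7692 = 0.8890.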